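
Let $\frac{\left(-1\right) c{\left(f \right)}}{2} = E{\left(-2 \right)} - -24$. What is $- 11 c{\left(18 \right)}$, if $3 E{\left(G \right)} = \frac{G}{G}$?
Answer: $\frac{1606}{3} \approx 535.33$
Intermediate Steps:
$E{\left(G \right)} = \frac{1}{3}$ ($E{\left(G \right)} = \frac{G \frac{1}{G}}{3} = \frac{1}{3} \cdot 1 = \frac{1}{3}$)
$c{\left(f \right)} = - \frac{146}{3}$ ($c{\left(f \right)} = - 2 \left(\frac{1}{3} - -24\right) = - 2 \left(\frac{1}{3} + 24\right) = \left(-2\right) \frac{73}{3} = - \frac{146}{3}$)
$- 11 c{\left(18 \right)} = \left(-11\right) \left(- \frac{146}{3}\right) = \frac{1606}{3}$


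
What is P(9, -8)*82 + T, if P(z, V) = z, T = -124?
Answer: 614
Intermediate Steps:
P(9, -8)*82 + T = 9*82 - 124 = 738 - 124 = 614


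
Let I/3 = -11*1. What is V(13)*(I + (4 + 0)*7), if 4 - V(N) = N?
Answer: 45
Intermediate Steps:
V(N) = 4 - N
I = -33 (I = 3*(-11*1) = 3*(-11) = -33)
V(13)*(I + (4 + 0)*7) = (4 - 1*13)*(-33 + (4 + 0)*7) = (4 - 13)*(-33 + 4*7) = -9*(-33 + 28) = -9*(-5) = 45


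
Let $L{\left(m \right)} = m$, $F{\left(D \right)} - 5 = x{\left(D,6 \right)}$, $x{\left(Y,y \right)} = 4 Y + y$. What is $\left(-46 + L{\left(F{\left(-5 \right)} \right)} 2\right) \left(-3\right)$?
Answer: $192$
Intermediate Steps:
$x{\left(Y,y \right)} = y + 4 Y$
$F{\left(D \right)} = 11 + 4 D$ ($F{\left(D \right)} = 5 + \left(6 + 4 D\right) = 11 + 4 D$)
$\left(-46 + L{\left(F{\left(-5 \right)} \right)} 2\right) \left(-3\right) = \left(-46 + \left(11 + 4 \left(-5\right)\right) 2\right) \left(-3\right) = \left(-46 + \left(11 - 20\right) 2\right) \left(-3\right) = \left(-46 - 18\right) \left(-3\right) = \left(-64\right) \left(-3\right) = 192$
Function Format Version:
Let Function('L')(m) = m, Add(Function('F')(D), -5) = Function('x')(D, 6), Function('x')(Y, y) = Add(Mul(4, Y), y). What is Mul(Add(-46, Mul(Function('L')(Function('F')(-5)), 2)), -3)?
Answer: 192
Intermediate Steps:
Function('x')(Y, y) = Add(y, Mul(4, Y))
Function('F')(D) = Add(11, Mul(4, D)) (Function('F')(D) = Add(5, Add(6, Mul(4, D))) = Add(11, Mul(4, D)))
Mul(Add(-46, Mul(Function('L')(Function('F')(-5)), 2)), -3) = Mul(Add(-46, Mul(Add(11, Mul(4, -5)), 2)), -3) = Mul(Add(-46, Mul(Add(11, -20), 2)), -3) = Mul(Add(-46, Mul(-9, 2)), -3) = Mul(Add(-46, -18), -3) = Mul(-64, -3) = 192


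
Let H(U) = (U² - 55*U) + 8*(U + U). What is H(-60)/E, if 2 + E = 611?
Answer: 1980/203 ≈ 9.7537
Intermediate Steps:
E = 609 (E = -2 + 611 = 609)
H(U) = U² - 39*U (H(U) = (U² - 55*U) + 8*(2*U) = (U² - 55*U) + 16*U = U² - 39*U)
H(-60)/E = -60*(-39 - 60)/609 = -60*(-99)*(1/609) = 5940*(1/609) = 1980/203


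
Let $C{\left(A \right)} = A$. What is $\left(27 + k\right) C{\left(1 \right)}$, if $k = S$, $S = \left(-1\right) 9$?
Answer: $18$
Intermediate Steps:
$S = -9$
$k = -9$
$\left(27 + k\right) C{\left(1 \right)} = \left(27 - 9\right) 1 = 18 \cdot 1 = 18$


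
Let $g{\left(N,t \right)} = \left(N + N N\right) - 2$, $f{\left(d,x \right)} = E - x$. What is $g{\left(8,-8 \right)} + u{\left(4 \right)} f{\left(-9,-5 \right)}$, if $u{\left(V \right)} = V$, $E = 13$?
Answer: $142$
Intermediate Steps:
$f{\left(d,x \right)} = 13 - x$
$g{\left(N,t \right)} = -2 + N + N^{2}$ ($g{\left(N,t \right)} = \left(N + N^{2}\right) - 2 = -2 + N + N^{2}$)
$g{\left(8,-8 \right)} + u{\left(4 \right)} f{\left(-9,-5 \right)} = \left(-2 + 8 + 8^{2}\right) + 4 \left(13 - -5\right) = \left(-2 + 8 + 64\right) + 4 \left(13 + 5\right) = 70 + 4 \cdot 18 = 70 + 72 = 142$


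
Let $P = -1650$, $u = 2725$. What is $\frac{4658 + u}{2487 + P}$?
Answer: $\frac{2461}{279} \approx 8.8208$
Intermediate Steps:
$\frac{4658 + u}{2487 + P} = \frac{4658 + 2725}{2487 - 1650} = \frac{7383}{837} = 7383 \cdot \frac{1}{837} = \frac{2461}{279}$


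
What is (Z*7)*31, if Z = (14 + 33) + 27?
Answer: 16058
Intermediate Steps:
Z = 74 (Z = 47 + 27 = 74)
(Z*7)*31 = (74*7)*31 = 518*31 = 16058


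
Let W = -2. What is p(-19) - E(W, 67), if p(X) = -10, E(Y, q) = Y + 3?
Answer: -11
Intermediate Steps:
E(Y, q) = 3 + Y
p(-19) - E(W, 67) = -10 - (3 - 2) = -10 - 1*1 = -10 - 1 = -11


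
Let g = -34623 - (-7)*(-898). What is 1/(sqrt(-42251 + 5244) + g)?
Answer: -40909/1673583288 - I*sqrt(37007)/1673583288 ≈ -2.4444e-5 - 1.1495e-7*I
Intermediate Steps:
g = -40909 (g = -34623 - 1*6286 = -34623 - 6286 = -40909)
1/(sqrt(-42251 + 5244) + g) = 1/(sqrt(-42251 + 5244) - 40909) = 1/(sqrt(-37007) - 40909) = 1/(I*sqrt(37007) - 40909) = 1/(-40909 + I*sqrt(37007))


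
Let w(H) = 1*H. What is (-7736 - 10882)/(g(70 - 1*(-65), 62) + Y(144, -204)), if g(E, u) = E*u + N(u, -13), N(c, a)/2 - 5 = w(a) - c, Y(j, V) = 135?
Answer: -18618/8365 ≈ -2.2257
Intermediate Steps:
w(H) = H
N(c, a) = 10 - 2*c + 2*a (N(c, a) = 10 + 2*(a - c) = 10 + (-2*c + 2*a) = 10 - 2*c + 2*a)
g(E, u) = -16 - 2*u + E*u (g(E, u) = E*u + (10 - 2*u + 2*(-13)) = E*u + (10 - 2*u - 26) = E*u + (-16 - 2*u) = -16 - 2*u + E*u)
(-7736 - 10882)/(g(70 - 1*(-65), 62) + Y(144, -204)) = (-7736 - 10882)/((-16 - 2*62 + (70 - 1*(-65))*62) + 135) = -18618/((-16 - 124 + (70 + 65)*62) + 135) = -18618/((-16 - 124 + 135*62) + 135) = -18618/((-16 - 124 + 8370) + 135) = -18618/(8230 + 135) = -18618/8365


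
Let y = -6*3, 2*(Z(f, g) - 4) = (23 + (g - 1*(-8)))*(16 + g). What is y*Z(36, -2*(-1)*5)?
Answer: -9666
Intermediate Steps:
Z(f, g) = 4 + (16 + g)*(31 + g)/2 (Z(f, g) = 4 + ((23 + (g - 1*(-8)))*(16 + g))/2 = 4 + ((23 + (g + 8))*(16 + g))/2 = 4 + ((23 + (8 + g))*(16 + g))/2 = 4 + ((31 + g)*(16 + g))/2 = 4 + ((16 + g)*(31 + g))/2 = 4 + (16 + g)*(31 + g)/2)
y = -18
y*Z(36, -2*(-1)*5) = -18*(252 + (-2*(-1)*5)²/2 + 47*(-2*(-1)*5)/2) = -18*(252 + (2*5)²/2 + 47*(2*5)/2) = -18*(252 + (½)*10² + (47/2)*10) = -18*(252 + (½)*100 + 235) = -18*(252 + 50 + 235) = -18*537 = -9666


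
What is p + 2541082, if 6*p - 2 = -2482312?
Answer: 6382091/3 ≈ 2.1274e+6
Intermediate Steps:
p = -1241155/3 (p = ⅓ + (⅙)*(-2482312) = ⅓ - 1241156/3 = -1241155/3 ≈ -4.1372e+5)
p + 2541082 = -1241155/3 + 2541082 = 6382091/3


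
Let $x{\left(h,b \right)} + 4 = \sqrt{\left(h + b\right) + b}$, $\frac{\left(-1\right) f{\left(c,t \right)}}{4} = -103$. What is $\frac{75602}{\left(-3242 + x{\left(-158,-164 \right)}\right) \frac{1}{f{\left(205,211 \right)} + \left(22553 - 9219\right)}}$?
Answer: $- \frac{187406924924}{585389} - \frac{519612546 i \sqrt{6}}{585389} \approx -3.2014 \cdot 10^{5} - 2174.3 i$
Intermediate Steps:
$f{\left(c,t \right)} = 412$ ($f{\left(c,t \right)} = \left(-4\right) \left(-103\right) = 412$)
$x{\left(h,b \right)} = -4 + \sqrt{h + 2 b}$ ($x{\left(h,b \right)} = -4 + \sqrt{\left(h + b\right) + b} = -4 + \sqrt{\left(b + h\right) + b} = -4 + \sqrt{h + 2 b}$)
$\frac{75602}{\left(-3242 + x{\left(-158,-164 \right)}\right) \frac{1}{f{\left(205,211 \right)} + \left(22553 - 9219\right)}} = \frac{75602}{\left(-3242 - \left(4 - \sqrt{-158 + 2 \left(-164\right)}\right)\right) \frac{1}{412 + \left(22553 - 9219\right)}} = \frac{75602}{\left(-3242 - \left(4 - \sqrt{-158 - 328}\right)\right) \frac{1}{412 + \left(22553 - 9219\right)}} = \frac{75602}{\left(-3242 - \left(4 - \sqrt{-486}\right)\right) \frac{1}{412 + 13334}} = \frac{75602}{\left(-3242 - \left(4 - 9 i \sqrt{6}\right)\right) \frac{1}{13746}} = \frac{75602}{\left(-3246 + 9 i \sqrt{6}\right) \frac{1}{13746}} = \frac{75602}{- \frac{541}{2291} + \frac{3 i \sqrt{6}}{4582}}$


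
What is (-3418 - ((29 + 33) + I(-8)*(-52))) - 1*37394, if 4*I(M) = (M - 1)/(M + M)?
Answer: -653867/16 ≈ -40867.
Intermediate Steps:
I(M) = (-1 + M)/(8*M) (I(M) = ((M - 1)/(M + M))/4 = ((-1 + M)/((2*M)))/4 = ((-1 + M)*(1/(2*M)))/4 = ((-1 + M)/(2*M))/4 = (-1 + M)/(8*M))
(-3418 - ((29 + 33) + I(-8)*(-52))) - 1*37394 = (-3418 - ((29 + 33) + ((⅛)*(-1 - 8)/(-8))*(-52))) - 1*37394 = (-3418 - (62 + ((⅛)*(-⅛)*(-9))*(-52))) - 37394 = (-3418 - (62 + (9/64)*(-52))) - 37394 = (-3418 - (62 - 117/16)) - 37394 = (-3418 - 1*875/16) - 37394 = (-3418 - 875/16) - 37394 = -55563/16 - 37394 = -653867/16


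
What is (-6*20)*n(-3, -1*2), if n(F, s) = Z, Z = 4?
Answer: -480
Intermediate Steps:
n(F, s) = 4
(-6*20)*n(-3, -1*2) = -6*20*4 = -120*4 = -480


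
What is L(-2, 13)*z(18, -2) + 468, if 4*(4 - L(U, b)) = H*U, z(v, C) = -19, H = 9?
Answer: 613/2 ≈ 306.50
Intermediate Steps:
L(U, b) = 4 - 9*U/4
L(-2, 13)*z(18, -2) + 468 = (4 - 9/4*(-2))*(-19) + 468 = (4 + 9/2)*(-19) + 468 = (17/2)*(-19) + 468 = -323/2 + 468 = 613/2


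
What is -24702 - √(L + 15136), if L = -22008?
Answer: -24702 - 2*I*√1718 ≈ -24702.0 - 82.898*I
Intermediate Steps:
-24702 - √(L + 15136) = -24702 - √(-22008 + 15136) = -24702 - √(-6872) = -24702 - 2*I*√1718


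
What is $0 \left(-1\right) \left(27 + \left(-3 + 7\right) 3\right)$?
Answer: $0$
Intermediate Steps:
$0 \left(-1\right) \left(27 + \left(-3 + 7\right) 3\right) = 0 \left(27 + 4 \cdot 3\right) = 0 \left(27 + 12\right) = 0 \cdot 39 = 0$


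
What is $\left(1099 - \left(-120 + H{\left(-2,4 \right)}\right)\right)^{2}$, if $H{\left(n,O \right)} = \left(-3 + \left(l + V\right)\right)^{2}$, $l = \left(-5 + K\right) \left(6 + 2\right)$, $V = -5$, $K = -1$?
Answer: $3674889$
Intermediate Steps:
$l = -48$ ($l = \left(-5 - 1\right) \left(6 + 2\right) = \left(-6\right) 8 = -48$)
$H{\left(n,O \right)} = 3136$ ($H{\left(n,O \right)} = \left(-3 - 53\right)^{2} = \left(-56\right)^{2} = 3136$)
$\left(1099 - \left(-120 + H{\left(-2,4 \right)}\right)\right)^{2} = \left(1099 + \left(\left(326 - 206\right) - 3136\right)\right)^{2} = \left(1099 + \left(120 - 3136\right)\right)^{2} = \left(1099 - 3016\right)^{2} = \left(-1917\right)^{2} = 3674889$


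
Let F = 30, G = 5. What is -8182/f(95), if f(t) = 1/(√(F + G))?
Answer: -8182*√35 ≈ -48405.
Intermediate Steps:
f(t) = √35/35 (f(t) = 1/(√(30 + 5)) = 1/(√35) = √35/35)
-8182/f(95) = -8182*√35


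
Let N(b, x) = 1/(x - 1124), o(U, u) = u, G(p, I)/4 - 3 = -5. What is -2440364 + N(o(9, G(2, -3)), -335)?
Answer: -3560491077/1459 ≈ -2.4404e+6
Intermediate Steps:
G(p, I) = -8 (G(p, I) = 12 + 4*(-5) = 12 - 20 = -8)
N(b, x) = 1/(-1124 + x)
-2440364 + N(o(9, G(2, -3)), -335) = -2440364 + 1/(-1124 - 335) = -2440364 + 1/(-1459) = -2440364 - 1/1459 = -3560491077/1459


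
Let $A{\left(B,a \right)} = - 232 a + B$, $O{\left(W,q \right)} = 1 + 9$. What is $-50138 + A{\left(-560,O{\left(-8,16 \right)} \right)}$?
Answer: $-53018$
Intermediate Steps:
$O{\left(W,q \right)} = 10$
$A{\left(B,a \right)} = B - 232 a$
$-50138 + A{\left(-560,O{\left(-8,16 \right)} \right)} = -50138 - 2880 = -53018$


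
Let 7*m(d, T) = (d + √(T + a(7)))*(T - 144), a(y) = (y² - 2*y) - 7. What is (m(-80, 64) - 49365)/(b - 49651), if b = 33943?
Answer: 339155/109956 + 40*√23/27489 ≈ 3.0914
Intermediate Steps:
a(y) = -7 + y² - 2*y
m(d, T) = (-144 + T)*(d + √(28 + T))/7 (m(d, T) = ((d + √(T + (-7 + 7² - 2*7)))*(T - 144))/7 = ((d + √(T + (-7 + 49 - 14)))*(-144 + T))/7 = ((d + √(T + 28))*(-144 + T))/7 = ((d + √(28 + T))*(-144 + T))/7 = ((-144 + T)*(d + √(28 + T)))/7 = (-144 + T)*(d + √(28 + T))/7)
(m(-80, 64) - 49365)/(b - 49651) = ((-144/7*(-80) - 144*√(28 + 64)/7 + (⅐)*64*(-80) + (⅐)*64*√(28 + 64)) - 49365)/(33943 - 49651) = ((11520/7 - 288*√23/7 - 5120/7 + (⅐)*64*√92) - 49365)/(-15708) = ((11520/7 - 288*√23/7 - 5120/7 + (⅐)*64*(2*√23)) - 49365)*(-1/15708) = ((11520/7 - 288*√23/7 - 5120/7 + 128*√23/7) - 49365)*(-1/15708) = ((6400/7 - 160*√23/7) - 49365)*(-1/15708) = (-339155/7 - 160*√23/7)*(-1/15708) = 339155/109956 + 40*√23/27489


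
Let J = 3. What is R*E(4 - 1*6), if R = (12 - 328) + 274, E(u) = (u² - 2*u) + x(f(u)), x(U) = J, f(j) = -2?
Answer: -462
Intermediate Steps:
x(U) = 3
E(u) = 3 + u² - 2*u (E(u) = (u² - 2*u) + 3 = 3 + u² - 2*u)
R = -42 (R = -316 + 274 = -42)
R*E(4 - 1*6) = -42*(3 + (4 - 1*6)² - 2*(4 - 1*6)) = -42*(3 + (4 - 6)² - 2*(4 - 6)) = -42*(3 + (-2)² - 2*(-2)) = -42*(3 + 4 + 4) = -42*11 = -462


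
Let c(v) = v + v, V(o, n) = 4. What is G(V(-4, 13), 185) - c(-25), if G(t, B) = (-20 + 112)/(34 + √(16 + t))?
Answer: 7491/142 - 23*√5/142 ≈ 52.391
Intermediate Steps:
G(t, B) = 92/(34 + √(16 + t))
c(v) = 2*v
G(V(-4, 13), 185) - c(-25) = 92/(34 + √(16 + 4)) - 2*(-25) = 92/(34 + √20) - 1*(-50) = 92/(34 + 2*√5) + 50 = 50 + 92/(34 + 2*√5)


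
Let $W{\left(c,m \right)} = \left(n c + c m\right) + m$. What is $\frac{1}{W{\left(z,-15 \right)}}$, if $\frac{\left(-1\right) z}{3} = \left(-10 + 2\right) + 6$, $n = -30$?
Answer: $- \frac{1}{285} \approx -0.0035088$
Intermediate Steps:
$z = 6$ ($z = - 3 \left(\left(-10 + 2\right) + 6\right) = - 3 \left(-8 + 6\right) = \left(-3\right) \left(-2\right) = 6$)
$W{\left(c,m \right)} = m - 30 c + c m$ ($W{\left(c,m \right)} = \left(- 30 c + c m\right) + m = m - 30 c + c m$)
$\frac{1}{W{\left(z,-15 \right)}} = \frac{1}{-15 - 180 + 6 \left(-15\right)} = \frac{1}{-15 - 180 - 90} = \frac{1}{-285} = - \frac{1}{285}$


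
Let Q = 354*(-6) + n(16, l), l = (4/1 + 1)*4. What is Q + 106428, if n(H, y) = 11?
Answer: 104315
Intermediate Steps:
l = 20 (l = (4*1 + 1)*4 = (4 + 1)*4 = 5*4 = 20)
Q = -2113 (Q = 354*(-6) + 11 = -2124 + 11 = -2113)
Q + 106428 = -2113 + 106428 = 104315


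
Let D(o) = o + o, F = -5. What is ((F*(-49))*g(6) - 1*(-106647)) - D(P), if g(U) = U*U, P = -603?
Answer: 116673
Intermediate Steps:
D(o) = 2*o
g(U) = U**2
((F*(-49))*g(6) - 1*(-106647)) - D(P) = (-5*(-49)*6**2 - 1*(-106647)) - 2*(-603) = (245*36 + 106647) - 1*(-1206) = (8820 + 106647) + 1206 = 115467 + 1206 = 116673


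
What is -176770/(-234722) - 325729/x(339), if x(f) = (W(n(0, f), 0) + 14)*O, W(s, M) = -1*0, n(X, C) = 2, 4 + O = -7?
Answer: 38241492459/18073594 ≈ 2115.9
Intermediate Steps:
O = -11 (O = -4 - 7 = -11)
W(s, M) = 0
x(f) = -154 (x(f) = (0 + 14)*(-11) = 14*(-11) = -154)
-176770/(-234722) - 325729/x(339) = -176770/(-234722) - 325729/(-154) = -176770*(-1/234722) - 325729*(-1/154) = 88385/117361 + 325729/154 = 38241492459/18073594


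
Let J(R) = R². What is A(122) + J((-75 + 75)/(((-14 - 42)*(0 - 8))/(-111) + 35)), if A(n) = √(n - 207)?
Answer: I*√85 ≈ 9.2195*I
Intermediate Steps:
A(n) = √(-207 + n)
A(122) + J((-75 + 75)/(((-14 - 42)*(0 - 8))/(-111) + 35)) = √(-207 + 122) + ((-75 + 75)/(((-14 - 42)*(0 - 8))/(-111) + 35))² = √(-85) + (0/(-56*(-8)*(-1/111) + 35))² = I*√85 + (0/(448*(-1/111) + 35))² = I*√85 + (0/(-448/111 + 35))² = I*√85 + (0/(3437/111))² = I*√85 + (0*(111/3437))² = I*√85 + 0² = I*√85 + 0 = I*√85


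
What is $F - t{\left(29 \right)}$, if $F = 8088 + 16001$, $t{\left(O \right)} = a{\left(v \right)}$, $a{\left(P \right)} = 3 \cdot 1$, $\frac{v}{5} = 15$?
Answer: $24086$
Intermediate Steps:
$v = 75$ ($v = 5 \cdot 15 = 75$)
$a{\left(P \right)} = 3$
$t{\left(O \right)} = 3$
$F = 24089$
$F - t{\left(29 \right)} = 24089 - 3 = 24086$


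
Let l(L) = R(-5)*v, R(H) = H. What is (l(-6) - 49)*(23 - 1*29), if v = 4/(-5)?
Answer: 270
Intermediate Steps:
v = -⅘ (v = 4*(-⅕) = -⅘ ≈ -0.80000)
l(L) = 4 (l(L) = -5*(-⅘) = 4)
(l(-6) - 49)*(23 - 1*29) = (4 - 49)*(23 - 1*29) = -45*(23 - 29) = -45*(-6) = 270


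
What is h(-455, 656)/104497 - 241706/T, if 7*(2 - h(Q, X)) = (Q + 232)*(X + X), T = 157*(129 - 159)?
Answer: 89090481037/1722633045 ≈ 51.718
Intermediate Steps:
T = -4710 (T = 157*(-30) = -4710)
h(Q, X) = 2 - 2*X*(232 + Q)/7 (h(Q, X) = 2 - (Q + 232)*(X + X)/7 = 2 - (232 + Q)*2*X/7 = 2 - 2*X*(232 + Q)/7)
h(-455, 656)/104497 - 241706/T = (2 - 464/7*656 - 2/7*(-455)*656)/104497 - 241706/(-4710) = (2 - 304384/7 + 85280)*(1/104497) - 241706*(-1/4710) = (292590/7)*(1/104497) + 120853/2355 = 292590/731479 + 120853/2355 = 89090481037/1722633045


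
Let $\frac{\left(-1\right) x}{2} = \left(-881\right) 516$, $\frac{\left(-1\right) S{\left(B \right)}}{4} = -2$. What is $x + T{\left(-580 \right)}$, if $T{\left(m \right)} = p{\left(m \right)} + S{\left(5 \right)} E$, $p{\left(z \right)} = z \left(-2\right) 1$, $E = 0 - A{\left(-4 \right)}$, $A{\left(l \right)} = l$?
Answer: $910384$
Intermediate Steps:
$S{\left(B \right)} = 8$ ($S{\left(B \right)} = \left(-4\right) \left(-2\right) = 8$)
$x = 909192$ ($x = - 2 \left(\left(-881\right) 516\right) = \left(-2\right) \left(-454596\right) = 909192$)
$E = 4$ ($E = 0 - -4 = 0 + 4 = 4$)
$p{\left(z \right)} = - 2 z$ ($p{\left(z \right)} = - 2 z 1 = - 2 z$)
$T{\left(m \right)} = 32 - 2 m$ ($T{\left(m \right)} = - 2 m + 8 \cdot 4 = - 2 m + 32 = 32 - 2 m$)
$x + T{\left(-580 \right)} = 909192 + \left(32 - -1160\right) = 909192 + \left(32 + 1160\right) = 909192 + 1192 = 910384$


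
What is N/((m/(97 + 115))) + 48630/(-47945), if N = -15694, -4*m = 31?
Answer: 127615020062/297259 ≈ 4.2931e+5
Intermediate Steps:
m = -31/4 (m = -1/4*31 = -31/4 ≈ -7.7500)
N/((m/(97 + 115))) + 48630/(-47945) = -15694/((-31/(4*(97 + 115)))) + 48630/(-47945) = -15694/((-31/4/212)) + 48630*(-1/47945) = -15694/((-31/4*1/212)) - 9726/9589 = -15694/(-31/848) - 9726/9589 = -15694*(-848/31) - 9726/9589 = 13308512/31 - 9726/9589 = 127615020062/297259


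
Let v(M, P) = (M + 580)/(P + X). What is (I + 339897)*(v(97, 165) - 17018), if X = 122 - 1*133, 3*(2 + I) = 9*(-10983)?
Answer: -402113839935/77 ≈ -5.2223e+9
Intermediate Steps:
I = -32951 (I = -2 + (9*(-10983))/3 = -2 + (⅓)*(-98847) = -2 - 32949 = -32951)
X = -11 (X = 122 - 133 = -11)
v(M, P) = (580 + M)/(-11 + P) (v(M, P) = (M + 580)/(P - 11) = (580 + M)/(-11 + P))
(I + 339897)*(v(97, 165) - 17018) = (-32951 + 339897)*((580 + 97)/(-11 + 165) - 17018) = 306946*(677/154 - 17018) = 306946*(-2620095/154) = -402113839935/77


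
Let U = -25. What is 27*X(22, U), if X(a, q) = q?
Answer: -675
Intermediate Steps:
27*X(22, U) = 27*(-25) = -675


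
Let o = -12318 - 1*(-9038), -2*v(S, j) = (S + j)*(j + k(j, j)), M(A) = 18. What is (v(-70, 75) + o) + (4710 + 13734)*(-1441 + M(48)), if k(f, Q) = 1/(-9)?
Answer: -236243513/9 ≈ -2.6249e+7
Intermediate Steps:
k(f, Q) = -⅑
v(S, j) = -(-⅑ + j)*(S + j)/2 (v(S, j) = -(S + j)*(j - ⅑)/2 = -(S + j)*(-⅑ + j)/2 = -(-⅑ + j)*(S + j)/2)
o = -3280 (o = -12318 + 9038 = -3280)
(v(-70, 75) + o) + (4710 + 13734)*(-1441 + M(48)) = ((-½*75² + (1/18)*(-70) + (1/18)*75 - ½*(-70)*75) - 3280) + (4710 + 13734)*(-1441 + 18) = ((-½*5625 - 35/9 + 25/6 + 2625) - 3280) + 18444*(-1423) = ((-5625/2 - 35/9 + 25/6 + 2625) - 3280) - 26245812 = (-1685/9 - 3280) - 26245812 = -31205/9 - 26245812 = -236243513/9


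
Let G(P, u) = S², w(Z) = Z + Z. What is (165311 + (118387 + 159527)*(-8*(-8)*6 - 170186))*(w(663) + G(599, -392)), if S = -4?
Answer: -63329231916214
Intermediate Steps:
w(Z) = 2*Z
G(P, u) = 16 (G(P, u) = (-4)² = 16)
(165311 + (118387 + 159527)*(-8*(-8)*6 - 170186))*(w(663) + G(599, -392)) = (165311 + (118387 + 159527)*(-8*(-8)*6 - 170186))*(2*663 + 16) = (165311 + 277914*(64*6 - 170186))*(1326 + 16) = (165311 + 277914*(384 - 170186))*1342 = (165311 + 277914*(-169802))*1342 = (165311 - 47190353028)*1342 = -47190187717*1342 = -63329231916214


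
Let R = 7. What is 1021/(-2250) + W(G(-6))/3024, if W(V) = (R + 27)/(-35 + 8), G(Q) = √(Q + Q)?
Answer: -2317753/5103000 ≈ -0.45419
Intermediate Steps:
G(Q) = √2*√Q (G(Q) = √(2*Q) = √2*√Q)
W(V) = -34/27 (W(V) = (7 + 27)/(-35 + 8) = 34/(-27) = 34*(-1/27) = -34/27)
1021/(-2250) + W(G(-6))/3024 = 1021/(-2250) - 34/27/3024 = 1021*(-1/2250) - 34/27*1/3024 = -1021/2250 - 17/40824 = -2317753/5103000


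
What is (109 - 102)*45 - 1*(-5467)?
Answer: 5782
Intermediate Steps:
(109 - 102)*45 - 1*(-5467) = 7*45 + 5467 = 315 + 5467 = 5782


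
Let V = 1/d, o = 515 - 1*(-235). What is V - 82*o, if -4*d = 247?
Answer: -15190504/247 ≈ -61500.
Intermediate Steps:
d = -247/4 (d = -¼*247 = -247/4 ≈ -61.750)
o = 750 (o = 515 + 235 = 750)
V = -4/247 (V = 1/(-247/4) = -4/247 ≈ -0.016194)
V - 82*o = -4/247 - 82*750 = -4/247 - 61500 = -15190504/247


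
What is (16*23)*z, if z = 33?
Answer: 12144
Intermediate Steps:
(16*23)*z = (16*23)*33 = 368*33 = 12144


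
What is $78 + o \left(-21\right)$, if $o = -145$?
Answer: $3123$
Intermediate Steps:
$78 + o \left(-21\right) = 78 - -3045 = 78 + 3045 = 3123$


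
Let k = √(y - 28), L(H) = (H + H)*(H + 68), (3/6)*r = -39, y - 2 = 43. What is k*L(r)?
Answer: 1560*√17 ≈ 6432.0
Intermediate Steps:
y = 45 (y = 2 + 43 = 45)
r = -78 (r = 2*(-39) = -78)
L(H) = 2*H*(68 + H) (L(H) = (2*H)*(68 + H) = 2*H*(68 + H))
k = √17 (k = √(45 - 28) = √17 ≈ 4.1231)
k*L(r) = √17*(2*(-78)*(68 - 78)) = √17*(2*(-78)*(-10)) = √17*1560 = 1560*√17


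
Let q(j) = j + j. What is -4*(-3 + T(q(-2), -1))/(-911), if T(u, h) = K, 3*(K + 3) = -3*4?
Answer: -40/911 ≈ -0.043908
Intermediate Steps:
q(j) = 2*j
K = -7 (K = -3 + (-3*4)/3 = -3 + (⅓)*(-12) = -3 - 4 = -7)
T(u, h) = -7
-4*(-3 + T(q(-2), -1))/(-911) = -4*(-3 - 7)/(-911) = -4*(-10)*(-1/911) = 40*(-1/911) = -40/911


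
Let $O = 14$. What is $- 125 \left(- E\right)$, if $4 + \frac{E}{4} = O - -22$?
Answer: $16000$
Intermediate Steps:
$E = 128$ ($E = -16 + 4 \left(14 - -22\right) = -16 + 4 \left(14 + 22\right) = -16 + 4 \cdot 36 = -16 + 144 = 128$)
$- 125 \left(- E\right) = - 125 \left(\left(-1\right) 128\right) = \left(-125\right) \left(-128\right) = 16000$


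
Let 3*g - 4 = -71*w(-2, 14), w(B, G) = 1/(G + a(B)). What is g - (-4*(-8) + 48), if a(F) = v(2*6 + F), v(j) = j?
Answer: -5735/72 ≈ -79.653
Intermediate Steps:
a(F) = 12 + F (a(F) = 2*6 + F = 12 + F)
w(B, G) = 1/(12 + B + G) (w(B, G) = 1/(G + (12 + B)) = 1/(12 + B + G))
g = 25/72 (g = 4/3 + (-71/(12 - 2 + 14))/3 = 4/3 + (-71/24)/3 = 4/3 + (-71*1/24)/3 = 4/3 + (⅓)*(-71/24) = 4/3 - 71/72 = 25/72 ≈ 0.34722)
g - (-4*(-8) + 48) = 25/72 - (-4*(-8) + 48) = 25/72 - (32 + 48) = 25/72 - 1*80 = 25/72 - 80 = -5735/72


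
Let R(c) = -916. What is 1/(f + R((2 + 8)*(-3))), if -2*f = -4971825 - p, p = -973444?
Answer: 2/3996549 ≈ 5.0043e-7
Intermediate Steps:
f = 3998381/2 (f = -(-4971825 - 1*(-973444))/2 = -(-4971825 + 973444)/2 = -½*(-3998381) = 3998381/2 ≈ 1.9992e+6)
1/(f + R((2 + 8)*(-3))) = 1/(3998381/2 - 916) = 1/(3996549/2) = 2/3996549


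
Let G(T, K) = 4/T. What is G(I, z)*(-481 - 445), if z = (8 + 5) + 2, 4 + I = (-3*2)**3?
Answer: 926/55 ≈ 16.836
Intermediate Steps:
I = -220 (I = -4 + (-3*2)**3 = -4 + (-6)**3 = -4 - 216 = -220)
z = 15 (z = 13 + 2 = 15)
G(I, z)*(-481 - 445) = (4/(-220))*(-481 - 445) = (4*(-1/220))*(-926) = -1/55*(-926) = 926/55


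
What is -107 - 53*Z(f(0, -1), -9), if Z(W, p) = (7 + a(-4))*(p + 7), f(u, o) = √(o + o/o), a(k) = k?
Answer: 211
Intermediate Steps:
f(u, o) = √(1 + o) (f(u, o) = √(o + 1) = √(1 + o))
Z(W, p) = 21 + 3*p (Z(W, p) = (7 - 4)*(p + 7) = 3*(7 + p) = 21 + 3*p)
-107 - 53*Z(f(0, -1), -9) = -107 - 53*(21 + 3*(-9)) = -107 - 53*(21 - 27) = -107 - 53*(-6) = -107 + 318 = 211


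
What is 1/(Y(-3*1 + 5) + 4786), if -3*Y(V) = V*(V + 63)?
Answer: 3/14228 ≈ 0.00021085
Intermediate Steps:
Y(V) = -V*(63 + V)/3 (Y(V) = -V*(V + 63)/3 = -V*(63 + V)/3)
1/(Y(-3*1 + 5) + 4786) = 1/(-(-3*1 + 5)*(63 + (-3*1 + 5))/3 + 4786) = 1/(-(-3 + 5)*(63 + (-3 + 5))/3 + 4786) = 1/(-1/3*2*(63 + 2) + 4786) = 1/(-1/3*2*65 + 4786) = 1/(-130/3 + 4786) = 1/(14228/3) = 3/14228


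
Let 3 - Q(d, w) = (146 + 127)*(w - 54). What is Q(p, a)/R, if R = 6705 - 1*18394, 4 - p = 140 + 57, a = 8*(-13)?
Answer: -43137/11689 ≈ -3.6904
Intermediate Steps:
a = -104
p = -193 (p = 4 - (140 + 57) = 4 - 1*197 = 4 - 197 = -193)
R = -11689 (R = 6705 - 18394 = -11689)
Q(d, w) = 14745 - 273*w (Q(d, w) = 3 - (146 + 127)*(w - 54) = 3 - 273*(-54 + w) = 3 - (-14742 + 273*w) = 3 + (14742 - 273*w) = 14745 - 273*w)
Q(p, a)/R = (14745 - 273*(-104))/(-11689) = (14745 + 28392)*(-1/11689) = 43137*(-1/11689) = -43137/11689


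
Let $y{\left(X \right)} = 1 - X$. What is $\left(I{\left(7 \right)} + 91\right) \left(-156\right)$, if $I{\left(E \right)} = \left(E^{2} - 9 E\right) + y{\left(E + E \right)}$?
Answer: $-9984$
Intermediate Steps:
$I{\left(E \right)} = 1 + E^{2} - 11 E$ ($I{\left(E \right)} = \left(E^{2} - 9 E\right) - \left(-1 + 2 E\right) = 1 + E^{2} - 11 E$)
$\left(I{\left(7 \right)} + 91\right) \left(-156\right) = \left(\left(1 + 7^{2} - 77\right) + 91\right) \left(-156\right) = \left(\left(1 + 49 - 77\right) + 91\right) \left(-156\right) = \left(-27 + 91\right) \left(-156\right) = 64 \left(-156\right) = -9984$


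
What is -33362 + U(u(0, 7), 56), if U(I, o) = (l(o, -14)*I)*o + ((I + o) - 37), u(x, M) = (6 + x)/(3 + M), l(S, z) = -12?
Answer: -168728/5 ≈ -33746.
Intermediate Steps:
u(x, M) = (6 + x)/(3 + M)
U(I, o) = -37 + I + o - 12*I*o (U(I, o) = (-12*I)*o + ((I + o) - 37) = -12*I*o + (-37 + I + o) = -37 + I + o - 12*I*o)
-33362 + U(u(0, 7), 56) = -33362 + (-37 + (6 + 0)/(3 + 7) + 56 - 12*(6 + 0)/(3 + 7)*56) = -33362 + (-37 + 6/10 + 56 - 12*6/10*56) = -33362 + (-37 + (1/10)*6 + 56 - 12*(1/10)*6*56) = -33362 + (-37 + 3/5 + 56 - 12*3/5*56) = -33362 + (-37 + 3/5 + 56 - 2016/5) = -33362 - 1918/5 = -168728/5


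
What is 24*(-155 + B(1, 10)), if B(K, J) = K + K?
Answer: -3672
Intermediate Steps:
B(K, J) = 2*K
24*(-155 + B(1, 10)) = 24*(-155 + 2*1) = 24*(-155 + 2) = 24*(-153) = -3672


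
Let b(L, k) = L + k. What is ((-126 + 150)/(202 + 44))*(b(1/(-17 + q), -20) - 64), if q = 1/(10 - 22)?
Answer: -68928/8405 ≈ -8.2008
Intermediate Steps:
q = -1/12 (q = 1/(-12) = -1/12 ≈ -0.083333)
((-126 + 150)/(202 + 44))*(b(1/(-17 + q), -20) - 64) = ((-126 + 150)/(202 + 44))*((1/(-17 - 1/12) - 20) - 64) = (24/246)*((1/(-205/12) - 20) - 64) = (24*(1/246))*((-12/205 - 20) - 64) = 4*(-4112/205 - 64)/41 = (4/41)*(-17232/205) = -68928/8405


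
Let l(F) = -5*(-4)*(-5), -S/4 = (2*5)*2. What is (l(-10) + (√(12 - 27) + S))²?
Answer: (180 - I*√15)² ≈ 32385.0 - 1394.3*I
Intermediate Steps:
S = -80 (S = -4*2*5*2 = -40*2 = -4*20 = -80)
l(F) = -100 (l(F) = 20*(-5) = -100)
(l(-10) + (√(12 - 27) + S))² = (-100 + (√(12 - 27) - 80))² = (-100 + (√(-15) - 80))² = (-100 + (I*√15 - 80))² = (-100 + (-80 + I*√15))² = (-180 + I*√15)²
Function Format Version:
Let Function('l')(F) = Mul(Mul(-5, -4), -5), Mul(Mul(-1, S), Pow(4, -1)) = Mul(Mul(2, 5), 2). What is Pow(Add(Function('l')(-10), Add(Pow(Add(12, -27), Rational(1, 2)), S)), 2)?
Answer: Pow(Add(180, Mul(-1, I, Pow(15, Rational(1, 2)))), 2) ≈ Add(32385., Mul(-1394.3, I))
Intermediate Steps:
S = -80 (S = Mul(-4, Mul(Mul(2, 5), 2)) = Mul(-4, Mul(10, 2)) = Mul(-4, 20) = -80)
Function('l')(F) = -100 (Function('l')(F) = Mul(20, -5) = -100)
Pow(Add(Function('l')(-10), Add(Pow(Add(12, -27), Rational(1, 2)), S)), 2) = Pow(Add(-100, Add(Pow(Add(12, -27), Rational(1, 2)), -80)), 2) = Pow(Add(-100, Add(Pow(-15, Rational(1, 2)), -80)), 2) = Pow(Add(-100, Add(Mul(I, Pow(15, Rational(1, 2))), -80)), 2) = Pow(Add(-100, Add(-80, Mul(I, Pow(15, Rational(1, 2))))), 2) = Pow(Add(-180, Mul(I, Pow(15, Rational(1, 2)))), 2)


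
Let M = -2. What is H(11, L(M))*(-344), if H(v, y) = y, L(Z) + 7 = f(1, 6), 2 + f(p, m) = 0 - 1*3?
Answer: 4128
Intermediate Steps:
f(p, m) = -5 (f(p, m) = -2 + (0 - 1*3) = -2 + (0 - 3) = -2 - 3 = -5)
L(Z) = -12 (L(Z) = -7 - 5 = -12)
H(11, L(M))*(-344) = -12*(-344) = 4128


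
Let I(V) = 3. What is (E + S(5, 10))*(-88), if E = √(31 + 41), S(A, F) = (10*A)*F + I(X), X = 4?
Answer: -44264 - 528*√2 ≈ -45011.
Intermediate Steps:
S(A, F) = 3 + 10*A*F (S(A, F) = (10*A)*F + 3 = 10*A*F + 3 = 3 + 10*A*F)
E = 6*√2 (E = √72 = 6*√2 ≈ 8.4853)
(E + S(5, 10))*(-88) = (6*√2 + (3 + 10*5*10))*(-88) = (6*√2 + (3 + 500))*(-88) = (6*√2 + 503)*(-88) = (503 + 6*√2)*(-88) = -44264 - 528*√2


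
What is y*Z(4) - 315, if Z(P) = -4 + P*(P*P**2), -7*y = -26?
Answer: 621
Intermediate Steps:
y = 26/7 (y = -1/7*(-26) = 26/7 ≈ 3.7143)
Z(P) = -4 + P**4 (Z(P) = -4 + P*P**3 = -4 + P**4)
y*Z(4) - 315 = 26*(-4 + 4**4)/7 - 315 = 26*(-4 + 256)/7 - 315 = (26/7)*252 - 315 = 936 - 315 = 621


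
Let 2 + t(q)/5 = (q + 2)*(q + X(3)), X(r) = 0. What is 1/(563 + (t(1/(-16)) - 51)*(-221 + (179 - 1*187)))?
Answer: 256/3755687 ≈ 6.8163e-5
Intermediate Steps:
t(q) = -10 + 5*q*(2 + q) (t(q) = -10 + 5*((q + 2)*(q + 0)) = -10 + 5*((2 + q)*q) = -10 + 5*(q*(2 + q)) = -10 + 5*q*(2 + q))
1/(563 + (t(1/(-16)) - 51)*(-221 + (179 - 1*187))) = 1/(563 + ((-10 + 5*(1/(-16))² + 10/(-16)) - 51)*(-221 + (179 - 1*187))) = 1/(563 + ((-10 + 5*(-1/16)² + 10*(-1/16)) - 51)*(-221 + (179 - 187))) = 1/(563 + ((-10 + 5*(1/256) - 5/8) - 51)*(-221 - 8)) = 1/(563 + ((-10 + 5/256 - 5/8) - 51)*(-229)) = 1/(563 + (-2715/256 - 51)*(-229)) = 1/(563 - 15771/256*(-229)) = 1/(563 + 3611559/256) = 1/(3755687/256) = 256/3755687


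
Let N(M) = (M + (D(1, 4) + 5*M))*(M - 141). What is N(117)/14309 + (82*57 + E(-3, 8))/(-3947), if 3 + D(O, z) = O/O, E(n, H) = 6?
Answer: -133275720/56477623 ≈ -2.3598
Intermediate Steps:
D(O, z) = -2 (D(O, z) = -3 + O/O = -3 + 1 = -2)
N(M) = (-141 + M)*(-2 + 6*M) (N(M) = (M + (-2 + 5*M))*(M - 141) = (-2 + 6*M)*(-141 + M) = (-141 + M)*(-2 + 6*M))
N(117)/14309 + (82*57 + E(-3, 8))/(-3947) = (282 - 848*117 + 6*117²)/14309 + (82*57 + 6)/(-3947) = (282 - 99216 + 6*13689)*(1/14309) + (4674 + 6)*(-1/3947) = (282 - 99216 + 82134)*(1/14309) + 4680*(-1/3947) = -16800*1/14309 - 4680/3947 = -16800/14309 - 4680/3947 = -133275720/56477623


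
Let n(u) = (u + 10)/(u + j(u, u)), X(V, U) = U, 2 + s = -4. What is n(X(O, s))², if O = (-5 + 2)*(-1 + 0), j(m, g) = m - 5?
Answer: 16/289 ≈ 0.055363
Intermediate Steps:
s = -6 (s = -2 - 4 = -6)
j(m, g) = -5 + m
O = 3 (O = -3*(-1) = 3)
n(u) = (10 + u)/(-5 + 2*u) (n(u) = (u + 10)/(u + (-5 + u)) = (10 + u)/(-5 + 2*u))
n(X(O, s))² = ((10 - 6)/(-5 + 2*(-6)))² = (4/(-5 - 12))² = (4/(-17))² = (-1/17*4)² = (-4/17)² = 16/289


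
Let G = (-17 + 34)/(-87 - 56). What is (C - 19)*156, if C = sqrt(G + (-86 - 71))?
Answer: -2964 + 24*I*sqrt(803231)/11 ≈ -2964.0 + 1955.4*I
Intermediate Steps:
G = -17/143 (G = 17/(-143) = 17*(-1/143) = -17/143 ≈ -0.11888)
C = 2*I*sqrt(803231)/143 (C = sqrt(-17/143 + (-86 - 71)) = sqrt(-17/143 - 157) = sqrt(-22468/143) = 2*I*sqrt(803231)/143 ≈ 12.535*I)
(C - 19)*156 = (2*I*sqrt(803231)/143 - 19)*156 = (-19 + 2*I*sqrt(803231)/143)*156 = -2964 + 24*I*sqrt(803231)/11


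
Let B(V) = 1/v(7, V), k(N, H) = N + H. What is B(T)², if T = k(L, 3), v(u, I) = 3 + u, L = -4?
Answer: 1/100 ≈ 0.010000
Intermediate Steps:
k(N, H) = H + N
T = -1 (T = 3 - 4 = -1)
B(V) = ⅒ (B(V) = 1/(3 + 7) = 1/10 = ⅒)
B(T)² = (⅒)² = 1/100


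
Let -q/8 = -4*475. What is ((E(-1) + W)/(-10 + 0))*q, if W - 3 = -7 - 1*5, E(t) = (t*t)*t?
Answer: 15200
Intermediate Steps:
q = 15200 (q = -(-32)*475 = -8*(-1900) = 15200)
E(t) = t³ (E(t) = t²*t = t³)
W = -9 (W = 3 + (-7 - 1*5) = 3 + (-7 - 5) = 3 - 12 = -9)
((E(-1) + W)/(-10 + 0))*q = (((-1)³ - 9)/(-10 + 0))*15200 = ((-1 - 9)/(-10))*15200 = -10*(-⅒)*15200 = 1*15200 = 15200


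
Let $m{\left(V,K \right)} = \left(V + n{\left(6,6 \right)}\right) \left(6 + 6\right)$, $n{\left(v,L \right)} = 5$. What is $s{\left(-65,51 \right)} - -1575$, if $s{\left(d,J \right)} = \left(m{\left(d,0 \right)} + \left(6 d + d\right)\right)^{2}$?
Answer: $1382200$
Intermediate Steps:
$m{\left(V,K \right)} = 60 + 12 V$ ($m{\left(V,K \right)} = \left(V + 5\right) \left(6 + 6\right) = \left(5 + V\right) 12 = 60 + 12 V$)
$s{\left(d,J \right)} = \left(60 + 19 d\right)^{2}$ ($s{\left(d,J \right)} = \left(\left(60 + 12 d\right) + \left(6 d + d\right)\right)^{2} = \left(\left(60 + 12 d\right) + 7 d\right)^{2} = \left(60 + 19 d\right)^{2}$)
$s{\left(-65,51 \right)} - -1575 = \left(60 + 19 \left(-65\right)\right)^{2} - -1575 = \left(60 - 1235\right)^{2} + 1575 = \left(-1175\right)^{2} + 1575 = 1380625 + 1575 = 1382200$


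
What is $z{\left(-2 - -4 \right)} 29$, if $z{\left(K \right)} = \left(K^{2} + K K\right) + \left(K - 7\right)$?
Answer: $87$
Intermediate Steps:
$z{\left(K \right)} = -7 + K + 2 K^{2}$ ($z{\left(K \right)} = \left(K^{2} + K^{2}\right) + \left(K - 7\right) = 2 K^{2} + \left(-7 + K\right) = -7 + K + 2 K^{2}$)
$z{\left(-2 - -4 \right)} 29 = \left(-7 - -2 + 2 \left(-2 - -4\right)^{2}\right) 29 = \left(-7 + \left(-2 + 4\right) + 2 \left(-2 + 4\right)^{2}\right) 29 = \left(-7 + 2 + 2 \cdot 2^{2}\right) 29 = \left(-7 + 2 + 2 \cdot 4\right) 29 = \left(-7 + 2 + 8\right) 29 = 3 \cdot 29 = 87$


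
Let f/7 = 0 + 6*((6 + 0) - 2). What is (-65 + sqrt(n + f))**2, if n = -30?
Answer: (65 - sqrt(138))**2 ≈ 2835.8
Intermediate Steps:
f = 168 (f = 7*(0 + 6*((6 + 0) - 2)) = 7*(0 + 6*(6 - 2)) = 7*(0 + 6*4) = 7*(0 + 24) = 7*24 = 168)
(-65 + sqrt(n + f))**2 = (-65 + sqrt(-30 + 168))**2 = (-65 + sqrt(138))**2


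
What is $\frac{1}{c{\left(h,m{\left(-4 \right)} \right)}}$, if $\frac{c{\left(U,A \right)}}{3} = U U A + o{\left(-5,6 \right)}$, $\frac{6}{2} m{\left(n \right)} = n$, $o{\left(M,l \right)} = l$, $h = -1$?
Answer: $\frac{1}{14} \approx 0.071429$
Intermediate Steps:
$m{\left(n \right)} = \frac{n}{3}$
$c{\left(U,A \right)} = 18 + 3 A U^{2}$ ($c{\left(U,A \right)} = 3 \left(U U A + 6\right) = 3 \left(U^{2} A + 6\right) = 3 \left(A U^{2} + 6\right) = 3 \left(6 + A U^{2}\right) = 18 + 3 A U^{2}$)
$\frac{1}{c{\left(h,m{\left(-4 \right)} \right)}} = \frac{1}{18 + 3 \cdot \frac{1}{3} \left(-4\right) \left(-1\right)^{2}} = \frac{1}{18 + 3 \left(- \frac{4}{3}\right) 1} = \frac{1}{18 - 4} = \frac{1}{14}$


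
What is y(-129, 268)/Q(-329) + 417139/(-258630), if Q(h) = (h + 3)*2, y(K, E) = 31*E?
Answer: -605168167/42156690 ≈ -14.355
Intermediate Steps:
Q(h) = 6 + 2*h (Q(h) = (3 + h)*2 = 6 + 2*h)
y(-129, 268)/Q(-329) + 417139/(-258630) = (31*268)/(6 + 2*(-329)) + 417139/(-258630) = 8308/(6 - 658) + 417139*(-1/258630) = 8308/(-652) - 417139/258630 = 8308*(-1/652) - 417139/258630 = -2077/163 - 417139/258630 = -605168167/42156690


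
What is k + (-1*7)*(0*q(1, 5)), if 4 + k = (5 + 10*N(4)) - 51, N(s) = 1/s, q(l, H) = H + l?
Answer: -95/2 ≈ -47.500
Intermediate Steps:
k = -95/2 (k = -4 + ((5 + 10/4) - 51) = -4 + ((5 + 10*(¼)) - 51) = -4 + ((5 + 5/2) - 51) = -4 + (15/2 - 51) = -4 - 87/2 = -95/2 ≈ -47.500)
k + (-1*7)*(0*q(1, 5)) = -95/2 + (-1*7)*(0*(5 + 1)) = -95/2 - 0*6 = -95/2 - 7*0 = -95/2 + 0 = -95/2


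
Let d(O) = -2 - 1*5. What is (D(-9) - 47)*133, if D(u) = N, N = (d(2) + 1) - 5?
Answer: -7714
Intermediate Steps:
d(O) = -7 (d(O) = -2 - 5 = -7)
N = -11 (N = (-7 + 1) - 5 = -6 - 5 = -11)
D(u) = -11
(D(-9) - 47)*133 = (-11 - 47)*133 = -58*133 = -7714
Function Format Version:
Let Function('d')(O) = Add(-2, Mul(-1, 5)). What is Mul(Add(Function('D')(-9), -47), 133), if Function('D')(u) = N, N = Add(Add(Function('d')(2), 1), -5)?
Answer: -7714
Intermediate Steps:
Function('d')(O) = -7 (Function('d')(O) = Add(-2, -5) = -7)
N = -11 (N = Add(Add(-7, 1), -5) = Add(-6, -5) = -11)
Function('D')(u) = -11
Mul(Add(Function('D')(-9), -47), 133) = Mul(Add(-11, -47), 133) = Mul(-58, 133) = -7714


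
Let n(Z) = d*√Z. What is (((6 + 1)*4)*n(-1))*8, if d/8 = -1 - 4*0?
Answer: -1792*I ≈ -1792.0*I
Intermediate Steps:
d = -8 (d = 8*(-1 - 4*0) = 8*(-1 - 1*0) = 8*(-1 + 0) = 8*(-1) = -8)
n(Z) = -8*√Z
(((6 + 1)*4)*n(-1))*8 = (((6 + 1)*4)*(-8*I))*8 = ((7*4)*(-8*I))*8 = (28*(-8*I))*8 = -224*I*8 = -1792*I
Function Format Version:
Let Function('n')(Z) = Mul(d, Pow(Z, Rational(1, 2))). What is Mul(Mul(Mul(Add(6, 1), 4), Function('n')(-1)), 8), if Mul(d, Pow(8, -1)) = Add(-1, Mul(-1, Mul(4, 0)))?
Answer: Mul(-1792, I) ≈ Mul(-1792.0, I)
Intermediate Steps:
d = -8 (d = Mul(8, Add(-1, Mul(-1, Mul(4, 0)))) = Mul(8, Add(-1, Mul(-1, 0))) = Mul(8, Add(-1, 0)) = Mul(8, -1) = -8)
Function('n')(Z) = Mul(-8, Pow(Z, Rational(1, 2)))
Mul(Mul(Mul(Add(6, 1), 4), Function('n')(-1)), 8) = Mul(Mul(Mul(Add(6, 1), 4), Mul(-8, Pow(-1, Rational(1, 2)))), 8) = Mul(Mul(Mul(7, 4), Mul(-8, I)), 8) = Mul(Mul(28, Mul(-8, I)), 8) = Mul(Mul(-224, I), 8) = Mul(-1792, I)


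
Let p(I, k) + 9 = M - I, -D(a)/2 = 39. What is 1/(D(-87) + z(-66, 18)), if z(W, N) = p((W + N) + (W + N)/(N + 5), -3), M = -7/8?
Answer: -184/6953 ≈ -0.026463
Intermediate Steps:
D(a) = -78 (D(a) = -2*39 = -78)
M = -7/8 (M = -7*⅛ = -7/8 ≈ -0.87500)
p(I, k) = -79/8 - I (p(I, k) = -9 + (-7/8 - I) = -79/8 - I)
z(W, N) = -79/8 - N - W - (N + W)/(5 + N) (z(W, N) = -79/8 - ((W + N) + (W + N)/(N + 5)) = -79/8 - ((N + W) + (N + W)/(5 + N)) = -79/8 - (N + W + (N + W)/(5 + N)) = -79/8 + (-N - W - (N + W)/(5 + N)) = -79/8 - N - W - (N + W)/(5 + N))
1/(D(-87) + z(-66, 18)) = 1/(-78 + (-395/8 - 1*(-66) - 87/8*18 - (5 + 18)*(18 - 66))/(5 + 18)) = 1/(-78 + (-395/8 + 66 - 783/4 - 1*23*(-48))/23) = 1/(-78 + (-395/8 + 66 - 783/4 + 1104)/23) = 1/(-78 + (1/23)*(7399/8)) = 1/(-78 + 7399/184) = 1/(-6953/184) = -184/6953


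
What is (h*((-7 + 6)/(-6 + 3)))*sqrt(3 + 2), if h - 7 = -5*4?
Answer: -13*sqrt(5)/3 ≈ -9.6896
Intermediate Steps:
h = -13 (h = 7 - 5*4 = 7 - 20 = -13)
(h*((-7 + 6)/(-6 + 3)))*sqrt(3 + 2) = (-13*(-7 + 6)/(-6 + 3))*sqrt(3 + 2) = (-(-13)/(-3))*sqrt(5) = (-(-13)*(-1)/3)*sqrt(5) = (-13*1/3)*sqrt(5) = -13*sqrt(5)/3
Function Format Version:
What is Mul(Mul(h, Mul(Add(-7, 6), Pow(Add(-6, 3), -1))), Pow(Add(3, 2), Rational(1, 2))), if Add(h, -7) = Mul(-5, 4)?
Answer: Mul(Rational(-13, 3), Pow(5, Rational(1, 2))) ≈ -9.6896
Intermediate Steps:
h = -13 (h = Add(7, Mul(-5, 4)) = Add(7, -20) = -13)
Mul(Mul(h, Mul(Add(-7, 6), Pow(Add(-6, 3), -1))), Pow(Add(3, 2), Rational(1, 2))) = Mul(Mul(-13, Mul(Add(-7, 6), Pow(Add(-6, 3), -1))), Pow(Add(3, 2), Rational(1, 2))) = Mul(Mul(-13, Mul(-1, Pow(-3, -1))), Pow(5, Rational(1, 2))) = Mul(Mul(-13, Mul(-1, Rational(-1, 3))), Pow(5, Rational(1, 2))) = Mul(Mul(-13, Rational(1, 3)), Pow(5, Rational(1, 2))) = Mul(Rational(-13, 3), Pow(5, Rational(1, 2)))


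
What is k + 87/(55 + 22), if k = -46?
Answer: -3455/77 ≈ -44.870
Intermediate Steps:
k + 87/(55 + 22) = -46 + 87/(55 + 22) = -46 + 87/77 = -3455/77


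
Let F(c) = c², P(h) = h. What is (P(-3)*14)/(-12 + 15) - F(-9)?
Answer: -95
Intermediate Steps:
(P(-3)*14)/(-12 + 15) - F(-9) = (-3*14)/(-12 + 15) - 1*(-9)² = -42/3 - 1*81 = -42*⅓ - 81 = -14 - 81 = -95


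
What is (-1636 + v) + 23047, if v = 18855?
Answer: 40266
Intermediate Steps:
(-1636 + v) + 23047 = (-1636 + 18855) + 23047 = 17219 + 23047 = 40266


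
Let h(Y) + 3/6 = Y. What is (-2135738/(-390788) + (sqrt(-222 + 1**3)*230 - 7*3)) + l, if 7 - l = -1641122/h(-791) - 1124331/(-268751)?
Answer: -173415526717216449/83127022971202 + 230*I*sqrt(221) ≈ -2086.2 + 3419.2*I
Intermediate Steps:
h(Y) = -1/2 + Y
l = -880908143386/425432833 (l = 7 - (-1641122/(-1/2 - 791) - 1124331/(-268751)) = 7 - (-1641122/(-1583/2) - 1124331*(-1/268751)) = 7 - (-1641122*(-2/1583) + 1124331/268751) = 7 - (3282244/1583 + 1124331/268751) = 7 - 1*883886173217/425432833 = 7 - 883886173217/425432833 = -880908143386/425432833 ≈ -2070.6)
(-2135738/(-390788) + (sqrt(-222 + 1**3)*230 - 7*3)) + l = (-2135738/(-390788) + (sqrt(-222 + 1**3)*230 - 7*3)) - 880908143386/425432833 = (-2135738*(-1/390788) + (sqrt(-222 + 1)*230 - 21)) - 880908143386/425432833 = (1067869/195394 + (sqrt(-221)*230 - 21)) - 880908143386/425432833 = (1067869/195394 + ((I*sqrt(221))*230 - 21)) - 880908143386/425432833 = (1067869/195394 + (230*I*sqrt(221) - 21)) - 880908143386/425432833 = (1067869/195394 + (-21 + 230*I*sqrt(221))) - 880908143386/425432833 = (-3035405/195394 + 230*I*sqrt(221)) - 880908143386/425432833 = -173415526717216449/83127022971202 + 230*I*sqrt(221)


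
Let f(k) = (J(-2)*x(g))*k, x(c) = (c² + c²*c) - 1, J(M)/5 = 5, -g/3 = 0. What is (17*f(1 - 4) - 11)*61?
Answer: 77104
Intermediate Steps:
g = 0 (g = -3*0 = 0)
J(M) = 25 (J(M) = 5*5 = 25)
x(c) = -1 + c² + c³ (x(c) = (c² + c³) - 1 = -1 + c² + c³)
f(k) = -25*k (f(k) = (25*(-1 + 0² + 0³))*k = (25*(-1 + 0 + 0))*k = (25*(-1))*k = -25*k)
(17*f(1 - 4) - 11)*61 = (17*(-25*(1 - 4)) - 11)*61 = (17*(-25*(-3)) - 11)*61 = (17*75 - 11)*61 = (1275 - 11)*61 = 1264*61 = 77104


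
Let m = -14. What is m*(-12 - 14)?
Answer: 364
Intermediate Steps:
m*(-12 - 14) = -14*(-12 - 14) = -14*(-26) = 364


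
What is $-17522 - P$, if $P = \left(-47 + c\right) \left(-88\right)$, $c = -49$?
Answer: $-25970$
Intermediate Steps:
$P = 8448$ ($P = \left(-47 - 49\right) \left(-88\right) = \left(-96\right) \left(-88\right) = 8448$)
$-17522 - P = -17522 - 8448 = -25970$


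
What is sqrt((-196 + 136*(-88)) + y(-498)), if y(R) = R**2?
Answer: 8*sqrt(3685) ≈ 485.63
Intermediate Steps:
sqrt((-196 + 136*(-88)) + y(-498)) = sqrt((-196 + 136*(-88)) + (-498)**2) = sqrt((-196 - 11968) + 248004) = sqrt(-12164 + 248004) = sqrt(235840) = 8*sqrt(3685)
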